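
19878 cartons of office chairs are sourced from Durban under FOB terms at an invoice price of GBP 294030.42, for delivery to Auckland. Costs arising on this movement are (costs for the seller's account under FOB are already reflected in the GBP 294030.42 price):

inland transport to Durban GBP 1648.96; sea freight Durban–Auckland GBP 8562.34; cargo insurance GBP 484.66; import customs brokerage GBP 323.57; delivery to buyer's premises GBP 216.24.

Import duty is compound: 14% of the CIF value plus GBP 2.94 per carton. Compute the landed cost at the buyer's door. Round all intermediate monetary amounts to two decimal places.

FOB: the seller bears costs until goods are on board at the origin port; the buyer bears freight, insurance and all costs thereafter.
Already in the invoice (seller's account under FOB): inland to port — exclude.
CIF value = FOB price + freight + insurance = 294030.42 + 8562.34 + 484.66 = 303077.42
Ad valorem component: 303077.42 × 14% = 42430.84
Specific component: 19878 × 2.94 = 58441.32
Import duty = 42430.84 + 58441.32 = 100872.16
Buyer bears: freight 8562.34 + insurance 484.66 + brokerage 323.57 + delivery 216.24 + duty 100872.16 = 110458.97
Landed cost = invoice 294030.42 + 110458.97 = 404489.39

Total landed cost: GBP 404489.39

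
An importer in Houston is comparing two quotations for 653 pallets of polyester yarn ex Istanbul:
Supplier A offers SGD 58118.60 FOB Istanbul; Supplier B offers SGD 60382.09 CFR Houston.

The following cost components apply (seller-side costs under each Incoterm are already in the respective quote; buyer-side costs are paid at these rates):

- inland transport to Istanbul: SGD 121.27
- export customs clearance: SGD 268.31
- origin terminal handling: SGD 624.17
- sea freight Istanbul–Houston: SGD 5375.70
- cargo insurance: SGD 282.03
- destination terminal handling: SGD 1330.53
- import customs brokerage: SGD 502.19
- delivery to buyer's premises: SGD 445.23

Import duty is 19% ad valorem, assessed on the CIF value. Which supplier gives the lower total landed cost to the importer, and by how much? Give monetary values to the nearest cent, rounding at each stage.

Supplier B is cheaper by SGD 3703.53

Supplier A (FOB):
CIF value = FOB price + freight + insurance = 58118.60 + 5375.70 + 282.03 = 63776.33
Import duty = 63776.33 × 19% = 12117.50
Buyer bears (A): 5375.70 + 282.03 + 1330.53 + 502.19 + 445.23 = 7935.68
Landed cost (A) = invoice 58118.60 + 7935.68 + duty 12117.50 = 78171.78
Supplier B (CFR):
CIF value = CFR price + insurance = 60382.09 + 282.03 = 60664.12
Import duty = 60664.12 × 19% = 11526.18
Buyer bears (B): 282.03 + 1330.53 + 502.19 + 445.23 = 2559.98
Landed cost (B) = invoice 60382.09 + 2559.98 + duty 11526.18 = 74468.25
Difference = |78171.78 − 74468.25| = 3703.53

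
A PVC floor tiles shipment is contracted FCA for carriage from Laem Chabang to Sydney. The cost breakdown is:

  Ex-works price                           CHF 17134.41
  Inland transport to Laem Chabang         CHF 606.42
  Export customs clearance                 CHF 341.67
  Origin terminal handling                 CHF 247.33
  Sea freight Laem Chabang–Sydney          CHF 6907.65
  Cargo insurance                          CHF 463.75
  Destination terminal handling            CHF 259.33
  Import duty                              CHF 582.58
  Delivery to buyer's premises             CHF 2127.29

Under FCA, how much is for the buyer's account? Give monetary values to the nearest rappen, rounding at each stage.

Buyer's account: CHF 10587.93

FCA: the seller delivers export-cleared goods to the carrier; the buyer bears costs from that point.
Seller's account: goods 17134.41 + inland to port 606.42 + export clearance 341.67 = 18082.50
Buyer's account: origin terminal 247.33 + freight 6907.65 + insurance 463.75 + destination terminal 259.33 + duty 582.58 + delivery 2127.29 = 10587.93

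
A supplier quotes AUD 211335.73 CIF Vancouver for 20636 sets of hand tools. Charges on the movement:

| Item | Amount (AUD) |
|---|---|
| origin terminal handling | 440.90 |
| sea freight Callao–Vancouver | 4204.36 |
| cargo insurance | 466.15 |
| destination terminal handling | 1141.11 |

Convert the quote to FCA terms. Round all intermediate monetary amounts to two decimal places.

Not relevant to the conversion: destination terminal — on the buyer under both terms; not part of either seller's price.
From CIF to FCA, the seller no longer bears: origin terminal, freight, insurance.
FCA price = 211335.73 − 440.90 − 4204.36 − 466.15 = 206224.32

FCA price: AUD 206224.32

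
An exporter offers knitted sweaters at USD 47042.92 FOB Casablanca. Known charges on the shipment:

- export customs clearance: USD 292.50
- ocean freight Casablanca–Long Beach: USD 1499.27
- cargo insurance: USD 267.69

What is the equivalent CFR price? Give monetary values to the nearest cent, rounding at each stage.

Not relevant to the conversion: export clearance — on the seller under both FOB and CFR; already in the FOB price and stays in the CFR price. insurance — on the buyer under both terms; not part of either seller's price.
From FOB to CFR, the seller additionally bears: freight.
CFR price = 47042.92 + 1499.27 = 48542.19

CFR price: USD 48542.19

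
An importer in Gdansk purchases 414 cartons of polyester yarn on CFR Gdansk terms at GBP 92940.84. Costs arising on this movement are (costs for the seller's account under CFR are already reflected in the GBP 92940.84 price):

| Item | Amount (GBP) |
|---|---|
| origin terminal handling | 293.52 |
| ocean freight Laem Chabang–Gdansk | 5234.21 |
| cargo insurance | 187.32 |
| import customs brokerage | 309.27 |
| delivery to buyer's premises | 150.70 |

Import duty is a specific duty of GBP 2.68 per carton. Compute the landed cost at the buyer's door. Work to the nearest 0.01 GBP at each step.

Total landed cost: GBP 94697.65

CFR: the seller pays costs through ocean freight to the destination port, but not insurance.
Already in the invoice (seller's account under CFR): origin terminal, freight — exclude.
CIF value = CFR price + insurance = 92940.84 + 187.32 = 93128.16
Import duty = 414 × 2.68 = 1109.52
Buyer bears: insurance 187.32 + brokerage 309.27 + delivery 150.70 + duty 1109.52 = 1756.81
Landed cost = invoice 92940.84 + 1756.81 = 94697.65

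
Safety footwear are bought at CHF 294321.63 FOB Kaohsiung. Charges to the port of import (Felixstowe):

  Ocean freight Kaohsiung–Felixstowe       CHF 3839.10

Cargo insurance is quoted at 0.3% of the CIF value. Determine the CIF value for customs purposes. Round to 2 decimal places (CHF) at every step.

CIF value: CHF 299057.90

Let C be the CIF value. C = FOB price + freight + 0.3% × C
C − 0.3% × C = 294321.63 + 3839.10
0.997 × C = 298160.73
C = 298160.73 / 0.997 = 299057.90
Insurance premium = 0.3% × 299057.90 = 897.17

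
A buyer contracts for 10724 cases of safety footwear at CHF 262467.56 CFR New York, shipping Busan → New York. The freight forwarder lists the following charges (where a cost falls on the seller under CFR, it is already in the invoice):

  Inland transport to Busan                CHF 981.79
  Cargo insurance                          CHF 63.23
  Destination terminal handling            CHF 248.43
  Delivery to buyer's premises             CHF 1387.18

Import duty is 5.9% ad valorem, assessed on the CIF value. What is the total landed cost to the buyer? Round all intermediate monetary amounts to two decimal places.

Total landed cost: CHF 279655.72

CFR: the seller pays costs through ocean freight to the destination port, but not insurance.
Already in the invoice (seller's account under CFR): inland to port — exclude.
CIF value = CFR price + insurance = 262467.56 + 63.23 = 262530.79
Import duty = 262530.79 × 5.9% = 15489.32
Buyer bears: insurance 63.23 + destination terminal 248.43 + delivery 1387.18 + duty 15489.32 = 17188.16
Landed cost = invoice 262467.56 + 17188.16 = 279655.72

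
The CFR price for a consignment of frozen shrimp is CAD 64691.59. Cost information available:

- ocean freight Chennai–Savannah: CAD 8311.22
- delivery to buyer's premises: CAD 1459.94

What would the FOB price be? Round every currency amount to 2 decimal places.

Not relevant to the conversion: delivery — on the buyer under both terms; not part of either seller's price.
From CFR to FOB, the seller no longer bears: freight.
FOB price = 64691.59 − 8311.22 = 56380.37

FOB price: CAD 56380.37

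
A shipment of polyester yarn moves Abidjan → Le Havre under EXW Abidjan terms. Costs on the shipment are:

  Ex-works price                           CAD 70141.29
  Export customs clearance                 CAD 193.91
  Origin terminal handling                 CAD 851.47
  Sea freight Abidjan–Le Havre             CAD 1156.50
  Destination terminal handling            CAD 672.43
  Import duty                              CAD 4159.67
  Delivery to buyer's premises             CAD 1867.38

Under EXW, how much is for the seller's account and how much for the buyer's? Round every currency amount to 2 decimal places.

Seller: CAD 70141.29; buyer: CAD 8901.36

EXW: the seller makes goods available at their premises; the buyer bears all onward costs.
Seller's account: goods 70141.29 = 70141.29
Buyer's account: export clearance 193.91 + origin terminal 851.47 + freight 1156.50 + destination terminal 672.43 + duty 4159.67 + delivery 1867.38 = 8901.36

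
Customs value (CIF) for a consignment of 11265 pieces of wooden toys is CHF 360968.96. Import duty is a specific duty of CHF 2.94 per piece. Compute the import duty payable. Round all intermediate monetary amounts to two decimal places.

Import duty: CHF 33119.10

Import duty = 11265 × 2.94 = 33119.10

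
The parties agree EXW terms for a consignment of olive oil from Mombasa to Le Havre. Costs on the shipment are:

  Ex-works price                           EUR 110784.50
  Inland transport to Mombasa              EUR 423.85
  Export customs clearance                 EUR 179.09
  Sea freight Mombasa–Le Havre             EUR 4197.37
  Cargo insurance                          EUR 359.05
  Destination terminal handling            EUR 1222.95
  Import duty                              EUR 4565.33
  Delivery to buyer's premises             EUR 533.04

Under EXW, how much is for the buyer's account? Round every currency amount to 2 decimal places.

Buyer's account: EUR 11480.68

EXW: the seller makes goods available at their premises; the buyer bears all onward costs.
Seller's account: goods 110784.50 = 110784.50
Buyer's account: inland to port 423.85 + export clearance 179.09 + freight 4197.37 + insurance 359.05 + destination terminal 1222.95 + duty 4565.33 + delivery 533.04 = 11480.68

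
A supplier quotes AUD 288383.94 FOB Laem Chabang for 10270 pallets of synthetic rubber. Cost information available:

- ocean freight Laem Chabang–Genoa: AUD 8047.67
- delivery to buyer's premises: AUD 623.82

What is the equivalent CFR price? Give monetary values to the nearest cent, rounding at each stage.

Not relevant to the conversion: delivery — on the buyer under both terms; not part of either seller's price.
From FOB to CFR, the seller additionally bears: freight.
CFR price = 288383.94 + 8047.67 = 296431.61

CFR price: AUD 296431.61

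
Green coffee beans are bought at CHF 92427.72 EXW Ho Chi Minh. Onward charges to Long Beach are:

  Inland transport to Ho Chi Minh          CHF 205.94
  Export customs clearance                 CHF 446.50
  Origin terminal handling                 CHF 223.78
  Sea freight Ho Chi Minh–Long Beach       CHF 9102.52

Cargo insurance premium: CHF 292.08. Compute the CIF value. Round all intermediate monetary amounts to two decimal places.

CIF = EXW price + pre-shipment costs + freight + insurance
CIF = 92427.72 + 205.94 + 446.50 + 223.78 + 9102.52 + 292.08 = 102698.54

CIF value: CHF 102698.54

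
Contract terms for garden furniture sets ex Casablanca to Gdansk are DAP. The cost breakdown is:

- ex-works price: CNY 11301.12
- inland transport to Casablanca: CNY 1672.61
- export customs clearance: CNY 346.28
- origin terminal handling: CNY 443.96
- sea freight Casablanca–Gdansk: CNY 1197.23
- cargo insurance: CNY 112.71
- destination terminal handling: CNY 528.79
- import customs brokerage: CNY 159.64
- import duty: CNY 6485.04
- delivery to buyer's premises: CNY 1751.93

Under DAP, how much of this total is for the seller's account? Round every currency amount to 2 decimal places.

Seller's account: CNY 17354.63

DAP: the seller bears all costs to the named destination except import duty and clearance.
Seller's account: goods 11301.12 + inland to port 1672.61 + export clearance 346.28 + origin terminal 443.96 + freight 1197.23 + insurance 112.71 + destination terminal 528.79 + delivery 1751.93 = 17354.63
Buyer's account: brokerage 159.64 + duty 6485.04 = 6644.68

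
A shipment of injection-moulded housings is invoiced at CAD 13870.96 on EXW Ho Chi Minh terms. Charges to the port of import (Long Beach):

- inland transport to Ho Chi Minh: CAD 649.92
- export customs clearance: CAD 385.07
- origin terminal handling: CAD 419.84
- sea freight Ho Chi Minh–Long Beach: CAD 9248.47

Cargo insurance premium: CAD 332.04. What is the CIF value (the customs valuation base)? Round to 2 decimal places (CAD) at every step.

CIF = EXW price + pre-shipment costs + freight + insurance
CIF = 13870.96 + 649.92 + 385.07 + 419.84 + 9248.47 + 332.04 = 24906.30

CIF value: CAD 24906.30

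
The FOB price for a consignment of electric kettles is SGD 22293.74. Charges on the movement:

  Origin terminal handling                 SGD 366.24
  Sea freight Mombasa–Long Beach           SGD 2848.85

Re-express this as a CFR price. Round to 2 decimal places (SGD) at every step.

Not relevant to the conversion: origin terminal — on the seller under both FOB and CFR; already in the FOB price and stays in the CFR price.
From FOB to CFR, the seller additionally bears: freight.
CFR price = 22293.74 + 2848.85 = 25142.59

CFR price: SGD 25142.59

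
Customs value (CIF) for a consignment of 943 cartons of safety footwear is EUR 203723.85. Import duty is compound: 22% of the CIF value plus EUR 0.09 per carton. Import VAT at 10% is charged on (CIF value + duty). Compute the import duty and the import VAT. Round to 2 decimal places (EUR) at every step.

Import duty: EUR 44904.12; import VAT: EUR 24862.80

Ad valorem component: 203723.85 × 22% = 44819.25
Specific component: 943 × 0.09 = 84.87
Import duty = 44819.25 + 84.87 = 44904.12
VAT base = CIF + duty = 203723.85 + 44904.12 = 248627.97
Import VAT = 248627.97 × 10% = 24862.80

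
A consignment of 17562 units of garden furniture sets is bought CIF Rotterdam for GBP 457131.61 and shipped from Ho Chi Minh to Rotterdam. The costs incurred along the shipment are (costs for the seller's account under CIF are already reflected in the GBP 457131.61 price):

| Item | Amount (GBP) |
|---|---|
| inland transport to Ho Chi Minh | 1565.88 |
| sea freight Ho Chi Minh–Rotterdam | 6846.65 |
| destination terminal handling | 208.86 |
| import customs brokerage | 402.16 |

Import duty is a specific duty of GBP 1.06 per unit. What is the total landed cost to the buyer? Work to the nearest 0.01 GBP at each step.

CIF: the seller pays costs through ocean freight and marine insurance to the destination port.
Already in the invoice (seller's account under CIF): inland to port, freight — exclude.
The CIF price already equals the CIF value: 457131.61
Import duty = 17562 × 1.06 = 18615.72
Buyer bears: destination terminal 208.86 + brokerage 402.16 + duty 18615.72 = 19226.74
Landed cost = invoice 457131.61 + 19226.74 = 476358.35

Total landed cost: GBP 476358.35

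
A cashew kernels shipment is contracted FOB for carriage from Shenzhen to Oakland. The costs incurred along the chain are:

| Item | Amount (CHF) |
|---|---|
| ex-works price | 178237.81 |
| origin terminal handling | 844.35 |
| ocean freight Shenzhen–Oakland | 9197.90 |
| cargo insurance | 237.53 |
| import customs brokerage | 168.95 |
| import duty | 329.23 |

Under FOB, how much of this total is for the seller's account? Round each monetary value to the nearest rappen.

FOB: the seller bears costs until goods are on board at the origin port; the buyer bears freight, insurance and all costs thereafter.
Seller's account: goods 178237.81 + origin terminal 844.35 = 179082.16
Buyer's account: freight 9197.90 + insurance 237.53 + brokerage 168.95 + duty 329.23 = 9933.61

Seller's account: CHF 179082.16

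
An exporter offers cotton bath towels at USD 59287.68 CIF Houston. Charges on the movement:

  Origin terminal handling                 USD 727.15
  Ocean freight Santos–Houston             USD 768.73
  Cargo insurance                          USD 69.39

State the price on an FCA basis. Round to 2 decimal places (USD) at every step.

From CIF to FCA, the seller no longer bears: origin terminal, freight, insurance.
FCA price = 59287.68 − 727.15 − 768.73 − 69.39 = 57722.41

FCA price: USD 57722.41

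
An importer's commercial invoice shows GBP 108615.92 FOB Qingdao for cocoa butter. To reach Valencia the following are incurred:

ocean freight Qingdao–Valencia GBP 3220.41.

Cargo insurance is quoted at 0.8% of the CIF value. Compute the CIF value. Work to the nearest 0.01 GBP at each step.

Let C be the CIF value. C = FOB price + freight + 0.8% × C
C − 0.8% × C = 108615.92 + 3220.41
0.992 × C = 111836.33
C = 111836.33 / 0.992 = 112738.24
Insurance premium = 0.8% × 112738.24 = 901.91

CIF value: GBP 112738.24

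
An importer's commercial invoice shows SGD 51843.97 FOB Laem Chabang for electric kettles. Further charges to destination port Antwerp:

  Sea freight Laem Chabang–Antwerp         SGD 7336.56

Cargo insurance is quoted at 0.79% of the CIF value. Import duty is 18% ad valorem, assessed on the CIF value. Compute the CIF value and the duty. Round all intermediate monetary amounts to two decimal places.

Let C be the CIF value. C = FOB price + freight + 0.79% × C
C − 0.79% × C = 51843.97 + 7336.56
0.9921 × C = 59180.53
C = 59180.53 / 0.9921 = 59651.78
Insurance premium = 0.79% × 59651.78 = 471.25
Import duty = 59651.78 × 18% = 10737.32

CIF value: SGD 59651.78; import duty: SGD 10737.32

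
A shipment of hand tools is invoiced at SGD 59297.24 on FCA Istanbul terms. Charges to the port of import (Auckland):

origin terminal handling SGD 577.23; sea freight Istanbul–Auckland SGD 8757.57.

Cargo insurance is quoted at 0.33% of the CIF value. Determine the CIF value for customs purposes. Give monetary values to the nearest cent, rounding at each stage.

Let C be the CIF value. C = FCA price + pre-shipment costs + freight + 0.33% × C
C − 0.33% × C = 59297.24 + 577.23 + 8757.57
0.9967 × C = 68632.04
C = 68632.04 / 0.9967 = 68859.28
Insurance premium = 0.33% × 68859.28 = 227.24

CIF value: SGD 68859.28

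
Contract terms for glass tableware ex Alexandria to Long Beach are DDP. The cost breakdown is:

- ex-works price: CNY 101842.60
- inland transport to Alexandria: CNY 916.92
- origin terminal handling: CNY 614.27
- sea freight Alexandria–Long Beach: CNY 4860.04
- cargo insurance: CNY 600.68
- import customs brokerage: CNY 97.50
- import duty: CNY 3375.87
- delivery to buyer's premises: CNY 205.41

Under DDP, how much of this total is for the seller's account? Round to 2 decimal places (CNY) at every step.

DDP: the seller bears all costs including import duty.
Seller's account: goods 101842.60 + inland to port 916.92 + origin terminal 614.27 + freight 4860.04 + insurance 600.68 + brokerage 97.50 + duty 3375.87 + delivery 205.41 = 112513.29
Buyer's account: 0.00

Seller's account: CNY 112513.29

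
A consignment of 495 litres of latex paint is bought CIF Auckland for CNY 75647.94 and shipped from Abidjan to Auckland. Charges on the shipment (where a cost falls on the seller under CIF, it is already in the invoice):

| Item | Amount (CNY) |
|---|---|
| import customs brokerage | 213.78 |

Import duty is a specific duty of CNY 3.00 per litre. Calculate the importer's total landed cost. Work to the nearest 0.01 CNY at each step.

Total landed cost: CNY 77346.72

CIF: the seller pays costs through ocean freight and marine insurance to the destination port.
The CIF price already equals the CIF value: 75647.94
Import duty = 495 × 3.00 = 1485.00
Buyer bears: brokerage 213.78 + duty 1485.00 = 1698.78
Landed cost = invoice 75647.94 + 1698.78 = 77346.72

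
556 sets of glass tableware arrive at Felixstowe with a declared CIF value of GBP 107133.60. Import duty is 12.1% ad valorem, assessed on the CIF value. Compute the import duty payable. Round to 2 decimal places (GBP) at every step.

Import duty = 107133.60 × 12.1% = 12963.17

Import duty: GBP 12963.17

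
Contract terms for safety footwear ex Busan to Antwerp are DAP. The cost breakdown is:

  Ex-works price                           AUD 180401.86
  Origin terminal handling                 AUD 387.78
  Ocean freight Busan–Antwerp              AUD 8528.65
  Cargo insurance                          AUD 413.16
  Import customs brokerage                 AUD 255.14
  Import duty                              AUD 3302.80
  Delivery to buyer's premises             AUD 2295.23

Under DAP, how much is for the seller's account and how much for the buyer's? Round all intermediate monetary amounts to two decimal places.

Seller: AUD 192026.68; buyer: AUD 3557.94

DAP: the seller bears all costs to the named destination except import duty and clearance.
Seller's account: goods 180401.86 + origin terminal 387.78 + freight 8528.65 + insurance 413.16 + delivery 2295.23 = 192026.68
Buyer's account: brokerage 255.14 + duty 3302.80 = 3557.94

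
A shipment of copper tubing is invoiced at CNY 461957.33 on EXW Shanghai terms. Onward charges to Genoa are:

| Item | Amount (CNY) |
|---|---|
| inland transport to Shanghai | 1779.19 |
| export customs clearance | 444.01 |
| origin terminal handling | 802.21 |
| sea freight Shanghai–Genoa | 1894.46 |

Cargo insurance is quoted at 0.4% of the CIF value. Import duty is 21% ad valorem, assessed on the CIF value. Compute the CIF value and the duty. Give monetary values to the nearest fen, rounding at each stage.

Let C be the CIF value. C = EXW price + pre-shipment costs + freight + 0.4% × C
C − 0.4% × C = 461957.33 + 1779.19 + 444.01 + 802.21 + 1894.46
0.996 × C = 466877.20
C = 466877.20 / 0.996 = 468752.21
Insurance premium = 0.4% × 468752.21 = 1875.01
Import duty = 468752.21 × 21% = 98437.96

CIF value: CNY 468752.21; import duty: CNY 98437.96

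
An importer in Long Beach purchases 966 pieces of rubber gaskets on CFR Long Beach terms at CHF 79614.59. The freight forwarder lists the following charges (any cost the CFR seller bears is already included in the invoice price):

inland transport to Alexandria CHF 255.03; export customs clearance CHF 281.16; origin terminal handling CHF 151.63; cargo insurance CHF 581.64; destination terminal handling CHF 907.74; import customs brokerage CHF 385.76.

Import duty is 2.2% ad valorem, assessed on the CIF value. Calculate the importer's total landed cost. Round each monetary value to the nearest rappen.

CFR: the seller pays costs through ocean freight to the destination port, but not insurance.
Already in the invoice (seller's account under CFR): inland to port, export clearance, origin terminal — exclude.
CIF value = CFR price + insurance = 79614.59 + 581.64 = 80196.23
Import duty = 80196.23 × 2.2% = 1764.32
Buyer bears: insurance 581.64 + destination terminal 907.74 + brokerage 385.76 + duty 1764.32 = 3639.46
Landed cost = invoice 79614.59 + 3639.46 = 83254.05

Total landed cost: CHF 83254.05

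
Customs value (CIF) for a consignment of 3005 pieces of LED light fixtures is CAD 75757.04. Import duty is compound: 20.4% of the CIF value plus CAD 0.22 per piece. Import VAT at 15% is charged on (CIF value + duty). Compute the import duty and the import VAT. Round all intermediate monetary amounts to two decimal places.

Ad valorem component: 75757.04 × 20.4% = 15454.44
Specific component: 3005 × 0.22 = 661.10
Import duty = 15454.44 + 661.10 = 16115.54
VAT base = CIF + duty = 75757.04 + 16115.54 = 91872.58
Import VAT = 91872.58 × 15% = 13780.89

Import duty: CAD 16115.54; import VAT: CAD 13780.89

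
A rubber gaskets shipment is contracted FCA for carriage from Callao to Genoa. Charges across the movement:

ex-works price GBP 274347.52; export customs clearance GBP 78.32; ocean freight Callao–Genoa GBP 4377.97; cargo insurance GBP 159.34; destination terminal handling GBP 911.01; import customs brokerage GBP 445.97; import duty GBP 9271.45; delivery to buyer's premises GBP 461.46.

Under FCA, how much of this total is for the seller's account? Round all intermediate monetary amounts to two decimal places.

FCA: the seller delivers export-cleared goods to the carrier; the buyer bears costs from that point.
Seller's account: goods 274347.52 + export clearance 78.32 = 274425.84
Buyer's account: freight 4377.97 + insurance 159.34 + destination terminal 911.01 + brokerage 445.97 + duty 9271.45 + delivery 461.46 = 15627.20

Seller's account: GBP 274425.84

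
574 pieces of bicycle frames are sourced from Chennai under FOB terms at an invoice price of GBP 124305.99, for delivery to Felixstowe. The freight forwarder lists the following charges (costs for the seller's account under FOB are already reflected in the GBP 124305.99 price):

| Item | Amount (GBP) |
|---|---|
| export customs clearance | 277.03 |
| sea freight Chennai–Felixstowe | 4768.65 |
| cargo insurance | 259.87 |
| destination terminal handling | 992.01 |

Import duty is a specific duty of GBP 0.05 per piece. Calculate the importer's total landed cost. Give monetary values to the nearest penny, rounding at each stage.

FOB: the seller bears costs until goods are on board at the origin port; the buyer bears freight, insurance and all costs thereafter.
Already in the invoice (seller's account under FOB): export clearance — exclude.
CIF value = FOB price + freight + insurance = 124305.99 + 4768.65 + 259.87 = 129334.51
Import duty = 574 × 0.05 = 28.70
Buyer bears: freight 4768.65 + insurance 259.87 + destination terminal 992.01 + duty 28.70 = 6049.23
Landed cost = invoice 124305.99 + 6049.23 = 130355.22

Total landed cost: GBP 130355.22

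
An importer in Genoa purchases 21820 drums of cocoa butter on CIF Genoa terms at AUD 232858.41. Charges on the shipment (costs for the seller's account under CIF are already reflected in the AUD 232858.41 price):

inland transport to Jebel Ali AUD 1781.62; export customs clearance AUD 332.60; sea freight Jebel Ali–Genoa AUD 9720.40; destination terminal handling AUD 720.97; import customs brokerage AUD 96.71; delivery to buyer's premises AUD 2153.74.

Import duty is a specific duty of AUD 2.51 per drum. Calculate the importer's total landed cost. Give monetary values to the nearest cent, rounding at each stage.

CIF: the seller pays costs through ocean freight and marine insurance to the destination port.
Already in the invoice (seller's account under CIF): inland to port, export clearance, freight — exclude.
The CIF price already equals the CIF value: 232858.41
Import duty = 21820 × 2.51 = 54768.20
Buyer bears: destination terminal 720.97 + brokerage 96.71 + delivery 2153.74 + duty 54768.20 = 57739.62
Landed cost = invoice 232858.41 + 57739.62 = 290598.03

Total landed cost: AUD 290598.03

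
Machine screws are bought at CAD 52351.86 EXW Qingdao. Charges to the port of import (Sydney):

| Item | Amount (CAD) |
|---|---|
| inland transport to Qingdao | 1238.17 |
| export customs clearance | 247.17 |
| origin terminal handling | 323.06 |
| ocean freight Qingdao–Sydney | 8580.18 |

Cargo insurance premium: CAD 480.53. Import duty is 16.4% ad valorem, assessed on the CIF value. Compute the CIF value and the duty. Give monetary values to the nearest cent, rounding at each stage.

CIF value: CAD 63220.97; import duty: CAD 10368.24

CIF = EXW price + pre-shipment costs + freight + insurance
CIF = 52351.86 + 1238.17 + 247.17 + 323.06 + 8580.18 + 480.53 = 63220.97
Import duty = 63220.97 × 16.4% = 10368.24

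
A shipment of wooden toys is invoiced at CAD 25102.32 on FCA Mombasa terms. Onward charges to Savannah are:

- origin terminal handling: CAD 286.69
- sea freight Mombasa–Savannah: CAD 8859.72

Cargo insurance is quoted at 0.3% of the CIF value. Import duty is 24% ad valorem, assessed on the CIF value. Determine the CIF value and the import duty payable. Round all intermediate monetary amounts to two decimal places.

CIF value: CAD 34351.79; import duty: CAD 8244.43

Let C be the CIF value. C = FCA price + pre-shipment costs + freight + 0.3% × C
C − 0.3% × C = 25102.32 + 286.69 + 8859.72
0.997 × C = 34248.73
C = 34248.73 / 0.997 = 34351.79
Insurance premium = 0.3% × 34351.79 = 103.06
Import duty = 34351.79 × 24% = 8244.43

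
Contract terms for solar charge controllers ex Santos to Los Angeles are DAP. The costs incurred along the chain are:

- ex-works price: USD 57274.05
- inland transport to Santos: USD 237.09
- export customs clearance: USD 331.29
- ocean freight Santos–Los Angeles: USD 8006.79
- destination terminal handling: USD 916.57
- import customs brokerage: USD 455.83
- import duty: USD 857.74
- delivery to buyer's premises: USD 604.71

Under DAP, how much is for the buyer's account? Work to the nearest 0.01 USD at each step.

DAP: the seller bears all costs to the named destination except import duty and clearance.
Seller's account: goods 57274.05 + inland to port 237.09 + export clearance 331.29 + freight 8006.79 + destination terminal 916.57 + delivery 604.71 = 67370.50
Buyer's account: brokerage 455.83 + duty 857.74 = 1313.57

Buyer's account: USD 1313.57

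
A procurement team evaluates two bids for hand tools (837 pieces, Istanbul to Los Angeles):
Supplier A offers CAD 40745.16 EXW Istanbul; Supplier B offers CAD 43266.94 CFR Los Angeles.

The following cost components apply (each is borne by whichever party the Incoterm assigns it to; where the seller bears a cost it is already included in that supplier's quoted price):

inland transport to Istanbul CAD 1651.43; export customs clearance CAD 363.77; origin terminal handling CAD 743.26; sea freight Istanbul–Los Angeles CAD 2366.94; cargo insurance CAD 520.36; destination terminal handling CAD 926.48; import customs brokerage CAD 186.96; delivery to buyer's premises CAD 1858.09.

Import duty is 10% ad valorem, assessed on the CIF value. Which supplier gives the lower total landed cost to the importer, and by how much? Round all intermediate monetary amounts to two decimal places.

Supplier B is cheaper by CAD 2863.98

Supplier A (EXW):
CIF value = EXW price + inland to port + export clearance + origin terminal + freight + insurance = 40745.16 + 1651.43 + 363.77 + 743.26 + 2366.94 + 520.36 = 46390.92
Import duty = 46390.92 × 10% = 4639.09
Buyer bears (A): 1651.43 + 363.77 + 743.26 + 2366.94 + 520.36 + 926.48 + 186.96 + 1858.09 = 8617.29
Landed cost (A) = invoice 40745.16 + 8617.29 + duty 4639.09 = 54001.54
Supplier B (CFR):
CIF value = CFR price + insurance = 43266.94 + 520.36 = 43787.30
Import duty = 43787.30 × 10% = 4378.73
Buyer bears (B): 520.36 + 926.48 + 186.96 + 1858.09 = 3491.89
Landed cost (B) = invoice 43266.94 + 3491.89 + duty 4378.73 = 51137.56
Difference = |54001.54 − 51137.56| = 2863.98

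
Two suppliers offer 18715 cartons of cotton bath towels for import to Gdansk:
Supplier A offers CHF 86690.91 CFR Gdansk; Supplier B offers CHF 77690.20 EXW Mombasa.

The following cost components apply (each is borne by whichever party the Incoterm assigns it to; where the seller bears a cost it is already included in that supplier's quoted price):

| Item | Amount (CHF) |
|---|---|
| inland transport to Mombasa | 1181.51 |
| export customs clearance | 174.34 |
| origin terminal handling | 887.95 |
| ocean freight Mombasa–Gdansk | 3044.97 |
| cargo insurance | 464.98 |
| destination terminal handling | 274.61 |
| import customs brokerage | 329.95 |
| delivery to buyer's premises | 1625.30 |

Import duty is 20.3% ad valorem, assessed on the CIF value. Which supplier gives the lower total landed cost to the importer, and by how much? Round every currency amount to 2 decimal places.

Supplier B is cheaper by CHF 4465.47

Supplier A (CFR):
CIF value = CFR price + insurance = 86690.91 + 464.98 = 87155.89
Import duty = 87155.89 × 20.3% = 17692.65
Buyer bears (A): 464.98 + 274.61 + 329.95 + 1625.30 = 2694.84
Landed cost (A) = invoice 86690.91 + 2694.84 + duty 17692.65 = 107078.40
Supplier B (EXW):
CIF value = EXW price + inland to port + export clearance + origin terminal + freight + insurance = 77690.20 + 1181.51 + 174.34 + 887.95 + 3044.97 + 464.98 = 83443.95
Import duty = 83443.95 × 20.3% = 16939.12
Buyer bears (B): 1181.51 + 174.34 + 887.95 + 3044.97 + 464.98 + 274.61 + 329.95 + 1625.30 = 7983.61
Landed cost (B) = invoice 77690.20 + 7983.61 + duty 16939.12 = 102612.93
Difference = |107078.40 − 102612.93| = 4465.47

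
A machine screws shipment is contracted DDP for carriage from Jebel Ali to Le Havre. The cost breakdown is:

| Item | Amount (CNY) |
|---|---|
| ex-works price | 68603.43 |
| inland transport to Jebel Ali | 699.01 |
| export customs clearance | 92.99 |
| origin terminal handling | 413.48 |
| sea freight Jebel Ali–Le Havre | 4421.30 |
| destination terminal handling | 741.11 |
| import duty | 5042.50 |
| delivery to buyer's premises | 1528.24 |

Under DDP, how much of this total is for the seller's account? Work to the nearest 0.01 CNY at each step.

Seller's account: CNY 81542.06

DDP: the seller bears all costs including import duty.
Seller's account: goods 68603.43 + inland to port 699.01 + export clearance 92.99 + origin terminal 413.48 + freight 4421.30 + destination terminal 741.11 + duty 5042.50 + delivery 1528.24 = 81542.06
Buyer's account: 0.00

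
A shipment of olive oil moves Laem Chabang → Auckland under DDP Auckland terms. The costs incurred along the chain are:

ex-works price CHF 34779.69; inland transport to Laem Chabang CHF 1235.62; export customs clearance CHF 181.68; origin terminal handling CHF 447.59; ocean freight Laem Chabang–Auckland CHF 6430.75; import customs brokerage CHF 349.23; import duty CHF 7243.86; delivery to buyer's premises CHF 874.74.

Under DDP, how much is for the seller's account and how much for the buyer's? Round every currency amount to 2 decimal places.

Seller: CHF 51543.16; buyer: CHF 0.00

DDP: the seller bears all costs including import duty.
Seller's account: goods 34779.69 + inland to port 1235.62 + export clearance 181.68 + origin terminal 447.59 + freight 6430.75 + brokerage 349.23 + duty 7243.86 + delivery 874.74 = 51543.16
Buyer's account: 0.00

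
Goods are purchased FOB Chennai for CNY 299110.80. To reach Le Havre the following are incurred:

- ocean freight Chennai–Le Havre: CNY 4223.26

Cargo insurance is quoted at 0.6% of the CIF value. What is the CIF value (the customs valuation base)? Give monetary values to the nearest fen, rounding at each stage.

Let C be the CIF value. C = FOB price + freight + 0.6% × C
C − 0.6% × C = 299110.80 + 4223.26
0.994 × C = 303334.06
C = 303334.06 / 0.994 = 305165.05
Insurance premium = 0.6% × 305165.05 = 1830.99

CIF value: CNY 305165.05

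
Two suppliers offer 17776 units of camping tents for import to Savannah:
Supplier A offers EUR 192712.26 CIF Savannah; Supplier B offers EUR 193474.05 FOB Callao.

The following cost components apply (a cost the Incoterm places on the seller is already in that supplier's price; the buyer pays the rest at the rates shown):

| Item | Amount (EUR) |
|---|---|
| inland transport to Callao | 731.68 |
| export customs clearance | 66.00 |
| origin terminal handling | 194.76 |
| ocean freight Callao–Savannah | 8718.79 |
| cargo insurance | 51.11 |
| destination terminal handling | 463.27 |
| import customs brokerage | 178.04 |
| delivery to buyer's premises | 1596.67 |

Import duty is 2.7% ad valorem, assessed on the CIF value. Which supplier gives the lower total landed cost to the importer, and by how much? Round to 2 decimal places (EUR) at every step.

Supplier A is cheaper by EUR 9789.05

Supplier A (CIF):
The CIF price already equals the CIF value: 192712.26
Import duty = 192712.26 × 2.7% = 5203.23
Buyer bears (A): 463.27 + 178.04 + 1596.67 = 2237.98
Landed cost (A) = invoice 192712.26 + 2237.98 + duty 5203.23 = 200153.47
Supplier B (FOB):
CIF value = FOB price + freight + insurance = 193474.05 + 8718.79 + 51.11 = 202243.95
Import duty = 202243.95 × 2.7% = 5460.59
Buyer bears (B): 8718.79 + 51.11 + 463.27 + 178.04 + 1596.67 = 11007.88
Landed cost (B) = invoice 193474.05 + 11007.88 + duty 5460.59 = 209942.52
Difference = |200153.47 − 209942.52| = 9789.05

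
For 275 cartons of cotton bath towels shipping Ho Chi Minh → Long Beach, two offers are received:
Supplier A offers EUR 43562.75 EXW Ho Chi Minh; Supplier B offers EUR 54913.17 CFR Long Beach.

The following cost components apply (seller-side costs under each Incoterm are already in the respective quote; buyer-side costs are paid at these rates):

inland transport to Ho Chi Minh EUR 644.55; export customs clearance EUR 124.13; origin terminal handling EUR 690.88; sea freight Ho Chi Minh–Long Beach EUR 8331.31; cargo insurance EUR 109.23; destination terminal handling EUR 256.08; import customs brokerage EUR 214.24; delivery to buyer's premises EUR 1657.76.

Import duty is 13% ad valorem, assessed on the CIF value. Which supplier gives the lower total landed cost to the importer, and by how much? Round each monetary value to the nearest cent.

Supplier A is cheaper by EUR 1762.29

Supplier A (EXW):
CIF value = EXW price + inland to port + export clearance + origin terminal + freight + insurance = 43562.75 + 644.55 + 124.13 + 690.88 + 8331.31 + 109.23 = 53462.85
Import duty = 53462.85 × 13% = 6950.17
Buyer bears (A): 644.55 + 124.13 + 690.88 + 8331.31 + 109.23 + 256.08 + 214.24 + 1657.76 = 12028.18
Landed cost (A) = invoice 43562.75 + 12028.18 + duty 6950.17 = 62541.10
Supplier B (CFR):
CIF value = CFR price + insurance = 54913.17 + 109.23 = 55022.40
Import duty = 55022.40 × 13% = 7152.91
Buyer bears (B): 109.23 + 256.08 + 214.24 + 1657.76 = 2237.31
Landed cost (B) = invoice 54913.17 + 2237.31 + duty 7152.91 = 64303.39
Difference = |62541.10 − 64303.39| = 1762.29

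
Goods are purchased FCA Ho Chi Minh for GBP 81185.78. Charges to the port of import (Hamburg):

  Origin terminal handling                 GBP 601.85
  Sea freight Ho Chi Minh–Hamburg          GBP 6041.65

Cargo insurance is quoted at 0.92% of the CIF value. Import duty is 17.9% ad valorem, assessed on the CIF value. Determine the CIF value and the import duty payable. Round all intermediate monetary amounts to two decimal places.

CIF value: GBP 88644.81; import duty: GBP 15867.42

Let C be the CIF value. C = FCA price + pre-shipment costs + freight + 0.92% × C
C − 0.92% × C = 81185.78 + 601.85 + 6041.65
0.9908 × C = 87829.28
C = 87829.28 / 0.9908 = 88644.81
Insurance premium = 0.92% × 88644.81 = 815.53
Import duty = 88644.81 × 17.9% = 15867.42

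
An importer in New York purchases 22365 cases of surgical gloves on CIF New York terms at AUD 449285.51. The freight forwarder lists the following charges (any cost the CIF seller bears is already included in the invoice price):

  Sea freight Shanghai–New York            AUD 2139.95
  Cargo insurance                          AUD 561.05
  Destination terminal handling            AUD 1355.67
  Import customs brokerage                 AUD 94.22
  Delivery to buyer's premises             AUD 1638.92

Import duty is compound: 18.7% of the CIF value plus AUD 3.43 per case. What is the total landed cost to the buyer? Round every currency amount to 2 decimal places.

Total landed cost: AUD 613102.66

CIF: the seller pays costs through ocean freight and marine insurance to the destination port.
Already in the invoice (seller's account under CIF): freight, insurance — exclude.
The CIF price already equals the CIF value: 449285.51
Ad valorem component: 449285.51 × 18.7% = 84016.39
Specific component: 22365 × 3.43 = 76711.95
Import duty = 84016.39 + 76711.95 = 160728.34
Buyer bears: destination terminal 1355.67 + brokerage 94.22 + delivery 1638.92 + duty 160728.34 = 163817.15
Landed cost = invoice 449285.51 + 163817.15 = 613102.66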